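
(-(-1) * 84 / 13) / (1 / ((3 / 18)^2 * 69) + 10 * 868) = 483 / 648869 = 0.00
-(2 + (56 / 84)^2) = -22 / 9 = -2.44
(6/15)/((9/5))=2/9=0.22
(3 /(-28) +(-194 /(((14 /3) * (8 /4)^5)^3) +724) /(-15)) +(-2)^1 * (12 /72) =-2189760747 /44957696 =-48.71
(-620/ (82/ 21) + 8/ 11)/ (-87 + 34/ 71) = 5061022/ 2770493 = 1.83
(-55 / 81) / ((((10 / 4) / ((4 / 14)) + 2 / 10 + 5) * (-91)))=1100 / 2056509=0.00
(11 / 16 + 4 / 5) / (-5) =-119 / 400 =-0.30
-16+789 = 773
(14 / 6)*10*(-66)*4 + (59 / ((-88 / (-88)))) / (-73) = -6160.81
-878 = -878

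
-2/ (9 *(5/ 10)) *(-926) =3704/ 9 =411.56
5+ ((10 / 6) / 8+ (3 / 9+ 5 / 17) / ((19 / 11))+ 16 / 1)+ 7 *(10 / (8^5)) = 114168873 / 5292032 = 21.57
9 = 9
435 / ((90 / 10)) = 145 / 3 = 48.33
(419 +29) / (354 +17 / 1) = 64 / 53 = 1.21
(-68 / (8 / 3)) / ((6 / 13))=-55.25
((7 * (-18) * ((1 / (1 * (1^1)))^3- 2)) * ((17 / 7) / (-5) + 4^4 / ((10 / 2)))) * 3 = 19170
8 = 8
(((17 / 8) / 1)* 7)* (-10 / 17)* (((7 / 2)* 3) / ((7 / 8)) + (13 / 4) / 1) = -2135 / 16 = -133.44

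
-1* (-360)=360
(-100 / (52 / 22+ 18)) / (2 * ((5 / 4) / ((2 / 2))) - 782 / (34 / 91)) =275 / 117068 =0.00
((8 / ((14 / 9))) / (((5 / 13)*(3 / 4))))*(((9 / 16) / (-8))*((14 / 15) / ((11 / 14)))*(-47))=38493 / 550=69.99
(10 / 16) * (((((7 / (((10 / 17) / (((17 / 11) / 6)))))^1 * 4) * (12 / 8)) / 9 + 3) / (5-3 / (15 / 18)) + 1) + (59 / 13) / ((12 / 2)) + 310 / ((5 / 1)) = 9460595 / 144144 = 65.63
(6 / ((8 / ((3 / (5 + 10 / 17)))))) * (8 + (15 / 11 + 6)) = 25857 / 4180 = 6.19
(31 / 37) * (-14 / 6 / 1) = -217 / 111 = -1.95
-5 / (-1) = 5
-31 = -31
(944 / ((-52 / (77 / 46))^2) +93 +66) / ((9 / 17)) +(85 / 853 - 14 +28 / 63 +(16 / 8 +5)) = 811861920899 / 2745325908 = 295.73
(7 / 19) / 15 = 7 / 285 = 0.02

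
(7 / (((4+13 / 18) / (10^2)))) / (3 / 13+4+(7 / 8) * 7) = 14.31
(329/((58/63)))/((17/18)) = 186543/493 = 378.38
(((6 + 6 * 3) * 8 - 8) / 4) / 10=23 / 5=4.60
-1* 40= -40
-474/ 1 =-474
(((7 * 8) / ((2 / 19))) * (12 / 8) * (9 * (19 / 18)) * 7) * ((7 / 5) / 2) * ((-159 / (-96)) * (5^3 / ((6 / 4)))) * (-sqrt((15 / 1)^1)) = -164065475 * sqrt(15) / 32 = -19856964.14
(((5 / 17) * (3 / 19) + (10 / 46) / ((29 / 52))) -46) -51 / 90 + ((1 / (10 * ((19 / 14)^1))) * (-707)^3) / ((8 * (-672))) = 3968962586921 / 827293440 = 4797.53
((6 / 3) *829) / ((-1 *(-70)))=829 / 35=23.69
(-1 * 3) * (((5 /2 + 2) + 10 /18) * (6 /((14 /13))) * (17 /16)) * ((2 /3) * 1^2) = -2873 /48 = -59.85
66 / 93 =22 / 31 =0.71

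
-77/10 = -7.70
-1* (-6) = 6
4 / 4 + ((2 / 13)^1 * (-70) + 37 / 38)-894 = -445981 / 494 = -902.80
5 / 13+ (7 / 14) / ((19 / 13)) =359 / 494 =0.73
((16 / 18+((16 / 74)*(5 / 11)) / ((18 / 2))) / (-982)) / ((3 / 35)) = -57680 / 5395599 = -0.01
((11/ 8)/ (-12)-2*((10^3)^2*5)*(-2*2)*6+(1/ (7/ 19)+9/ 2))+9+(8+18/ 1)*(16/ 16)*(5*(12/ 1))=161281059139/ 672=240001576.10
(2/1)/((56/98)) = 7/2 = 3.50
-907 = -907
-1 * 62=-62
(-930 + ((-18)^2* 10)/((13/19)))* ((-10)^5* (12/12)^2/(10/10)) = -4947000000/13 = -380538461.54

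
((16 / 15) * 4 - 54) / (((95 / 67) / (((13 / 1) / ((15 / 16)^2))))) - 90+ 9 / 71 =-13856054941 / 22764375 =-608.67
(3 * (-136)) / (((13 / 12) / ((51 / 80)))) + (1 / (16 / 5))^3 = -240.06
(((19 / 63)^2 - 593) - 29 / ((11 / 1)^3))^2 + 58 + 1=9812942536820737708 / 27907331342121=351625.97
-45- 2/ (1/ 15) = -75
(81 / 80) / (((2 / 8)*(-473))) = -0.01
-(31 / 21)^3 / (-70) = 29791 / 648270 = 0.05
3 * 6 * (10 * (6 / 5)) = 216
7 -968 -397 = -1358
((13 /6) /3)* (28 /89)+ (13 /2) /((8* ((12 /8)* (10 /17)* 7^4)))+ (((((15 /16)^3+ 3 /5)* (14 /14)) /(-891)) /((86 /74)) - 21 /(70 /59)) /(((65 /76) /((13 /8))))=-18670187234437583 /558903750451200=-33.41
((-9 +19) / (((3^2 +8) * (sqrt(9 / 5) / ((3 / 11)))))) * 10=1.20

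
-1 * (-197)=197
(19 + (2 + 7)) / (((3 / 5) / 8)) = 1120 / 3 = 373.33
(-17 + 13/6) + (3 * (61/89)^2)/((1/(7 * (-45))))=-21803039/47526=-458.76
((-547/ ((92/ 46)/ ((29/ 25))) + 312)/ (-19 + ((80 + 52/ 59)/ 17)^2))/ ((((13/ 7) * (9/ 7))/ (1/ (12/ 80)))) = -25928875966/ 6419461815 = -4.04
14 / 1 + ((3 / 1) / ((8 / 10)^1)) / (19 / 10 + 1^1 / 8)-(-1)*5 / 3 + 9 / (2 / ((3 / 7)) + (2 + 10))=24379 / 1350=18.06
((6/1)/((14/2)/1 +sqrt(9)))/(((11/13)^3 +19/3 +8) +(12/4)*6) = 19773/1085510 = 0.02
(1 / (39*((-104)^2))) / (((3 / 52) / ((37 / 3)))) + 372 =27159013 / 73008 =372.00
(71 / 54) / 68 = 71 / 3672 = 0.02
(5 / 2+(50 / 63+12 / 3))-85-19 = -12185 / 126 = -96.71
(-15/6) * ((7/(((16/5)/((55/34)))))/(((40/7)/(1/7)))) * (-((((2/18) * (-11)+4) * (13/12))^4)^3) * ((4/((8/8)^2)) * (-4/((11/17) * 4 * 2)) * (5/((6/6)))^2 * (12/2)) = -56546354.08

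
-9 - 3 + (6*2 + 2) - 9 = -7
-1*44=-44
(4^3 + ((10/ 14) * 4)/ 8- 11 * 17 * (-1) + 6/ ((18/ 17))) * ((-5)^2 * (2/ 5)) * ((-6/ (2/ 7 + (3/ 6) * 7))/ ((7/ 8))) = -1727200/ 371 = -4655.53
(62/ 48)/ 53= 31/ 1272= 0.02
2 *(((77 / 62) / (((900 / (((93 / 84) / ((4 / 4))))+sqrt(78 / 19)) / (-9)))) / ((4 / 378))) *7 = -36581876100 / 2010947507+9474003 *sqrt(1482) / 8043790028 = -18.15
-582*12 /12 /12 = -97 /2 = -48.50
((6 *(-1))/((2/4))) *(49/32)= -147/8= -18.38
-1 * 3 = -3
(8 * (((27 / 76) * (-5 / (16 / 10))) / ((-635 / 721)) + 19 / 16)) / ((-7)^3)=-189029 / 3310636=-0.06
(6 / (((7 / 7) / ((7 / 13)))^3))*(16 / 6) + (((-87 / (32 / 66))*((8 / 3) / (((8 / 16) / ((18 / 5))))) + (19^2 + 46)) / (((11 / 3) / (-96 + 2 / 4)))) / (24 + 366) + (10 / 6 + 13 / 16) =548049263 / 2636400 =207.88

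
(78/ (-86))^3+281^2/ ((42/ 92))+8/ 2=288791235331/ 1669647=172965.44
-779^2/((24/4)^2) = -606841/36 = -16856.69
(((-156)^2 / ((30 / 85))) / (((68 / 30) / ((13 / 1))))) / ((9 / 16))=703040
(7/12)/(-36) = -7/432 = -0.02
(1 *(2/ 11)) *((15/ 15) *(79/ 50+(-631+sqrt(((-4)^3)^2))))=-28271/ 275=-102.80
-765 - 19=-784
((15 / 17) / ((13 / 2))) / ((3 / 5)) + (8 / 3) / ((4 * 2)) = 371 / 663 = 0.56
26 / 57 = 0.46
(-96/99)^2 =1024/1089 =0.94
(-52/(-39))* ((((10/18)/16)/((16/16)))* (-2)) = -5/54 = -0.09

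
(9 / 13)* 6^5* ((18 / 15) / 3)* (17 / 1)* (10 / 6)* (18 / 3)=4758912 / 13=366070.15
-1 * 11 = -11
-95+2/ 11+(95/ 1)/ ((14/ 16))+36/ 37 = 41955/ 2849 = 14.73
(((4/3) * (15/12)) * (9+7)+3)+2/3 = 91/3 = 30.33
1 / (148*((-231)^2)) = 1 / 7897428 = 0.00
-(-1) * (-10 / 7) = -10 / 7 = -1.43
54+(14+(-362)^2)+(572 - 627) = 131057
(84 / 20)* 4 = 84 / 5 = 16.80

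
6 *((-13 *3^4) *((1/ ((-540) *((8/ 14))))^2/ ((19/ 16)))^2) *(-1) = 31213/ 63160560000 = 0.00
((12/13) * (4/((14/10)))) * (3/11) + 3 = 3723/1001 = 3.72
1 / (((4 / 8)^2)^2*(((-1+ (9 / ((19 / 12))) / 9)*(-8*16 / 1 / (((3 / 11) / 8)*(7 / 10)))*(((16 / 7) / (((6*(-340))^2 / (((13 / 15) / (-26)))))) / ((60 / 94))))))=-1167523875 / 4136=-282283.34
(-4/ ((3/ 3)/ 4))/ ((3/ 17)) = -272/ 3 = -90.67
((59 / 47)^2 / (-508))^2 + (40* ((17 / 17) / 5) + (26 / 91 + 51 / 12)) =110501027109523 / 8814889983088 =12.54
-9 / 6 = -3 / 2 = -1.50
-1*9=-9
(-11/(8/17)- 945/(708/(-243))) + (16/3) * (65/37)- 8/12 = 5408093/17464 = 309.67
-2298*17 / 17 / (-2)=1149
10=10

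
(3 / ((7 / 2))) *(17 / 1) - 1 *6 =60 / 7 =8.57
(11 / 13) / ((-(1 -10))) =11 / 117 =0.09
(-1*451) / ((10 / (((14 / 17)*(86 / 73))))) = -271502 / 6205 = -43.76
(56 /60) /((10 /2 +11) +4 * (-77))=-7 /2190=-0.00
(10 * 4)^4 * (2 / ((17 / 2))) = 10240000 / 17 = 602352.94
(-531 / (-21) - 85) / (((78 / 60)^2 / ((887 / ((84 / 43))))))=-398573450 / 24843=-16043.69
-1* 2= -2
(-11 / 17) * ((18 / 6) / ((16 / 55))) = -1815 / 272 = -6.67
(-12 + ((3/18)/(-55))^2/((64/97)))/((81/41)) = -6.07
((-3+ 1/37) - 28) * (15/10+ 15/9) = -3629/37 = -98.08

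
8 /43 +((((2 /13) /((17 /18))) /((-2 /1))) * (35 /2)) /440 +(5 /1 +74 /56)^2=3289896107 /81953872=40.14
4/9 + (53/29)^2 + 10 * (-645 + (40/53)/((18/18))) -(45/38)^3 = -141766369647905/22012286904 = -6440.33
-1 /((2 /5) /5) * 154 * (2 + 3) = -9625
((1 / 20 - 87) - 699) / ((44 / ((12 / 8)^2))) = -12861 / 320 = -40.19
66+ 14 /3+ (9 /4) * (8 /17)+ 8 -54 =1312 /51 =25.73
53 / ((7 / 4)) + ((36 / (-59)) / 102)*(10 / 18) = 637838 / 21063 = 30.28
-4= -4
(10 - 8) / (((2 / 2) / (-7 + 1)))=-12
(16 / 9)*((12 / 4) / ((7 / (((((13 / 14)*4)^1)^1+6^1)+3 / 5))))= 5776 / 735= 7.86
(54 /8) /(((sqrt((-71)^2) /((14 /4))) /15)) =2835 /568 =4.99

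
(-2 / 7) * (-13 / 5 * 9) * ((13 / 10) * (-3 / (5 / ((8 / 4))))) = -9126 / 875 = -10.43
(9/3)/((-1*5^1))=-3/5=-0.60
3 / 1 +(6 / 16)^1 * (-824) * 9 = -2778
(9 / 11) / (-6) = -3 / 22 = -0.14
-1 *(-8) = 8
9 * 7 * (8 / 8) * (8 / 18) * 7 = 196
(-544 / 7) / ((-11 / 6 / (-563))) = -1837632 / 77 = -23865.35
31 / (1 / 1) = 31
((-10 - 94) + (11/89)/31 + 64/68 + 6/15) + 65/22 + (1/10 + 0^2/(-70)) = -51387077/515933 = -99.60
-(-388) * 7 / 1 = 2716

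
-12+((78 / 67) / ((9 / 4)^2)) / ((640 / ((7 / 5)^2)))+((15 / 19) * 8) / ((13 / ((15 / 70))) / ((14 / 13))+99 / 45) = -89713850783 / 7544434500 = -11.89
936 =936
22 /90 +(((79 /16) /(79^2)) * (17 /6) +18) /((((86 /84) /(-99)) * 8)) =-4252873889 /19566720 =-217.35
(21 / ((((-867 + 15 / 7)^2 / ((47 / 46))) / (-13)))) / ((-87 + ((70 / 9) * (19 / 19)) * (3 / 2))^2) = -0.00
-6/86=-3/43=-0.07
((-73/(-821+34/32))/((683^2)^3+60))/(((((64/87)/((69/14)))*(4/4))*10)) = 146073/248594620507164862233520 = 0.00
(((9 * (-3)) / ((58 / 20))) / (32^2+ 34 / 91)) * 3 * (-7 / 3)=85995 / 1351661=0.06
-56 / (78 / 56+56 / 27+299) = -42336 / 228665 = -0.19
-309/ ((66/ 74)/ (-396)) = 137196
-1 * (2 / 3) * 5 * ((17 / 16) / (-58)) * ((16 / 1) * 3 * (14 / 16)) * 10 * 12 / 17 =18.10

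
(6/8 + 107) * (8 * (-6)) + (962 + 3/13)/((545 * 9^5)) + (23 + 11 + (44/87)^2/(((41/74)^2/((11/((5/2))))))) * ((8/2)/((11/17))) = -32133749240036106749/6505921160925615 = -4939.15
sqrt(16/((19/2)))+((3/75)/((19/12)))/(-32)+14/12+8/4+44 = 4*sqrt(38)/19+537691/11400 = 48.46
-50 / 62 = -25 / 31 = -0.81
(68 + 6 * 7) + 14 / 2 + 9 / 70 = 117.13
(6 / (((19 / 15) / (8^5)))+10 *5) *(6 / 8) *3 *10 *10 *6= 3982594500 / 19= 209610236.84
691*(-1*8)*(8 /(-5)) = 44224 /5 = 8844.80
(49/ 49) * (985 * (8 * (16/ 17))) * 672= 4983868.24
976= 976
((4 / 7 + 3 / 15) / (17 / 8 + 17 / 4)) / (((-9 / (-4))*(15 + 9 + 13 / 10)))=64 / 30107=0.00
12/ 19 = 0.63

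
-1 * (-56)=56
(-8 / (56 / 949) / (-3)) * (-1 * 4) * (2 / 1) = -7592 / 21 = -361.52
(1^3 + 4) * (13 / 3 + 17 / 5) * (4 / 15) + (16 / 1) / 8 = 12.31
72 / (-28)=-18 / 7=-2.57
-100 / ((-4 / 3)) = 75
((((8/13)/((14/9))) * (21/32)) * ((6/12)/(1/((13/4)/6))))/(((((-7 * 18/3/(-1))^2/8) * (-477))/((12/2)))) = -1/249312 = -0.00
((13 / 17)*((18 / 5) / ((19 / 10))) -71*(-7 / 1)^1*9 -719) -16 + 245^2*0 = 1207842 / 323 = 3739.45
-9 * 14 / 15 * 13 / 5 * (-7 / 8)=1911 / 100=19.11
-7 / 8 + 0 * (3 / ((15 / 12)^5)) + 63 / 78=-7 / 104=-0.07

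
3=3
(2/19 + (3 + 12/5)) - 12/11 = 4613/1045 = 4.41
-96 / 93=-32 / 31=-1.03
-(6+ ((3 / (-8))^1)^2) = -393 / 64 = -6.14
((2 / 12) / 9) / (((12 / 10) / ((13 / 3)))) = 65 / 972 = 0.07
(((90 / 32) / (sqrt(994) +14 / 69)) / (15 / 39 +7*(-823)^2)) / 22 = -13455 / 2444561961605632 +928395*sqrt(994) / 34223867462478848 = 0.00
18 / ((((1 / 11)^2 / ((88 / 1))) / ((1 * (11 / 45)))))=234256 / 5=46851.20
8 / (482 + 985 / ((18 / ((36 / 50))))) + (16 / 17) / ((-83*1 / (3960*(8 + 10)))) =-2973174920 / 3678477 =-808.26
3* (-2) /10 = -0.60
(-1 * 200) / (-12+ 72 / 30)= 125 / 6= 20.83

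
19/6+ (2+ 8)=79/6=13.17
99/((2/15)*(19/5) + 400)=7425/30038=0.25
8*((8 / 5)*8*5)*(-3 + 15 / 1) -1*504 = 5640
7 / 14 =1 / 2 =0.50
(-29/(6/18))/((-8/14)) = 609/4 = 152.25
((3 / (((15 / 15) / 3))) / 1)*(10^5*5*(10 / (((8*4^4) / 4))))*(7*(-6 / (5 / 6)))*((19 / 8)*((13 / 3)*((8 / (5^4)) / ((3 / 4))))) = -778050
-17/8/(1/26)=-221/4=-55.25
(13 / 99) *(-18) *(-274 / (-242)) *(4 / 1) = -14248 / 1331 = -10.70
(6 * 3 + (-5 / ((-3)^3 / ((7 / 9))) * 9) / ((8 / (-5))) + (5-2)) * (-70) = -152635 / 108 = -1413.29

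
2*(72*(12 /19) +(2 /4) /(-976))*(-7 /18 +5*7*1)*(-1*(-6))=1050695107 /55632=18886.52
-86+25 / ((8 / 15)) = -313 / 8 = -39.12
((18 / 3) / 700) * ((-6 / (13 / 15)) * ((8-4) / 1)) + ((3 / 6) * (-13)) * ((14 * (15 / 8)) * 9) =-5590539 / 3640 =-1535.86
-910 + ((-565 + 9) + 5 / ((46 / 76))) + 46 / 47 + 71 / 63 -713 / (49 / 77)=-175437550 / 68103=-2576.06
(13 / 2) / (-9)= -13 / 18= -0.72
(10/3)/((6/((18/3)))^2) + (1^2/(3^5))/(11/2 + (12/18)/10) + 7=139789/13527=10.33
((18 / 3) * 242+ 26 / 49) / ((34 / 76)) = 2704612 / 833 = 3246.83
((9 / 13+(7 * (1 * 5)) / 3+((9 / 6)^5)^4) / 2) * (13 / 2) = 10847.25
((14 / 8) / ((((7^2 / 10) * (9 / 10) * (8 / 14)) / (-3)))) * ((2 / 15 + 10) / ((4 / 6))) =-95 / 3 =-31.67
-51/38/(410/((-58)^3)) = 2487678/3895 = 638.68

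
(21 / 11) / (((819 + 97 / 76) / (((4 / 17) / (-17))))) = -6384 / 198182039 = -0.00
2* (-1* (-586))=1172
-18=-18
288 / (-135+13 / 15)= -1080 / 503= -2.15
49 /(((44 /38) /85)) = 79135 /22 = 3597.05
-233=-233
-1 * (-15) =15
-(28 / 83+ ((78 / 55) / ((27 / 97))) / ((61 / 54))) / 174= -674948 / 24226455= -0.03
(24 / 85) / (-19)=-24 / 1615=-0.01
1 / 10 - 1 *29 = -289 / 10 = -28.90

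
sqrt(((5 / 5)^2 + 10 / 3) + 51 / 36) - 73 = -70.60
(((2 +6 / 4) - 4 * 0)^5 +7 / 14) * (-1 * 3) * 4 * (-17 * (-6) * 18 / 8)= -23165271 / 16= -1447829.44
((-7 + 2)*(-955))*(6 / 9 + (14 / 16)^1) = 176675 / 24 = 7361.46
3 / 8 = 0.38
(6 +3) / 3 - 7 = -4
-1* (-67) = 67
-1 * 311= -311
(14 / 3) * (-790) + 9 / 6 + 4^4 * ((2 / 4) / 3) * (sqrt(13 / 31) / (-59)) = -22111 / 6- 128 * sqrt(403) / 5487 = -3685.63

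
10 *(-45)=-450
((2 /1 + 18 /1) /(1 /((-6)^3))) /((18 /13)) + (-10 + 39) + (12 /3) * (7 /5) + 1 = -15422 /5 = -3084.40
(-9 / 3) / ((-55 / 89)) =267 / 55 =4.85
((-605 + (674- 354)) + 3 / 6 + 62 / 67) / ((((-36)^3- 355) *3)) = 37999 / 18898422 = 0.00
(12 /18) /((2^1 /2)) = 0.67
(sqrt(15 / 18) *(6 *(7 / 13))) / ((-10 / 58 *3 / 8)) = -1624 *sqrt(30) / 195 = -45.62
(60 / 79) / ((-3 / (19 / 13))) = -380 / 1027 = -0.37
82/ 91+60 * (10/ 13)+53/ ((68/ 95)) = 749361/ 6188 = 121.10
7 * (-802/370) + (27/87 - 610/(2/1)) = -319.86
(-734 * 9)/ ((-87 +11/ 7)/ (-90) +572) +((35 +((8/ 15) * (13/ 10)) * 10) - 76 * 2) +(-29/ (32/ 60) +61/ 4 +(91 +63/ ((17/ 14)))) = -6567960809/ 368177160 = -17.84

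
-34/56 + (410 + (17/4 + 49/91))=75381/182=414.18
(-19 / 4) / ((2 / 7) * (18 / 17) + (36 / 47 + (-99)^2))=-106267 / 219291876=-0.00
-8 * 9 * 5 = -360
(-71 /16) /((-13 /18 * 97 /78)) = 1917 /388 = 4.94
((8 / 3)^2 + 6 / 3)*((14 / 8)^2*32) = 8036 / 9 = 892.89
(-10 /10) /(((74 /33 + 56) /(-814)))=13431 /961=13.98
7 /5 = 1.40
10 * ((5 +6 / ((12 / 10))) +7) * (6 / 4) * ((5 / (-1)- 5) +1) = -2295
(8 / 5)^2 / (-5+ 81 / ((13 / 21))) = 208 / 10225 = 0.02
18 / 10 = 9 / 5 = 1.80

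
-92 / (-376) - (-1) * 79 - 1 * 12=6321 / 94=67.24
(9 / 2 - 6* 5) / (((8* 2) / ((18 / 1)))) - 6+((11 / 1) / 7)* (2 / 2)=-3709 / 112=-33.12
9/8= 1.12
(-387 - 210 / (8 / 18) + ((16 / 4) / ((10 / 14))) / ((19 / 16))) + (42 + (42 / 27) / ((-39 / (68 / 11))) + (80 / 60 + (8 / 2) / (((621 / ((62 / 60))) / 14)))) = -41081549189 / 50617710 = -811.60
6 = 6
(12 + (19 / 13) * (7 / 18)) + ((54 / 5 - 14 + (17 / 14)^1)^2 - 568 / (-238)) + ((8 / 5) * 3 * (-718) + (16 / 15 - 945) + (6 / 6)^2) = -42594699881 / 9746100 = -4370.44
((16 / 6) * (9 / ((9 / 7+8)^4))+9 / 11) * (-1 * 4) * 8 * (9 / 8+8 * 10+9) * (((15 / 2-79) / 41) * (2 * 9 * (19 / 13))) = 79542169553196 / 731875625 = 108682.63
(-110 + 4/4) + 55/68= -7357/68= -108.19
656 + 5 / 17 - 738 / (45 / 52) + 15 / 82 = -1368371 / 6970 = -196.32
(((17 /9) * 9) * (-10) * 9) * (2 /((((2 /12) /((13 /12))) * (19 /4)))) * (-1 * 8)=636480 /19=33498.95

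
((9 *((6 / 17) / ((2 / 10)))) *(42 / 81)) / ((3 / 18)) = 840 / 17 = 49.41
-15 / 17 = -0.88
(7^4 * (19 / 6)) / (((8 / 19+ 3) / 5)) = 866761 / 78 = 11112.32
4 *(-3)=-12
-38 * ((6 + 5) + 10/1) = -798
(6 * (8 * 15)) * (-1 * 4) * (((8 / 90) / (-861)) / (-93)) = -256 / 80073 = -0.00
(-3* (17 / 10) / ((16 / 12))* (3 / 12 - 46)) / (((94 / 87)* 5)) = 2435913 / 75200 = 32.39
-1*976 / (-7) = 976 / 7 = 139.43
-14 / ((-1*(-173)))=-14 / 173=-0.08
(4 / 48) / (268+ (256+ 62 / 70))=35 / 220452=0.00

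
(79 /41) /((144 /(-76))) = -1501 /1476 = -1.02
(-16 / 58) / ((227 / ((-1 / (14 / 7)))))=4 / 6583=0.00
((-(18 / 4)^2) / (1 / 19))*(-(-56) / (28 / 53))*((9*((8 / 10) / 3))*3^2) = -4404618 / 5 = -880923.60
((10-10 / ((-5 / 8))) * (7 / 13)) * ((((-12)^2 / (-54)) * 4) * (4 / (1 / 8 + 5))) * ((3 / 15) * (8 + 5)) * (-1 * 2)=372736 / 615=606.07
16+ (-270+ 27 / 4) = -989 / 4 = -247.25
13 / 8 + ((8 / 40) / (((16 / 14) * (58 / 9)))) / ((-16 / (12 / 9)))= 15059 / 9280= 1.62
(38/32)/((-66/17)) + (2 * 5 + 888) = 947965/1056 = 897.69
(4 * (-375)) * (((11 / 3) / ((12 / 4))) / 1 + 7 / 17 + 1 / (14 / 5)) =-1066250 / 357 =-2986.69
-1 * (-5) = 5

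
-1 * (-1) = 1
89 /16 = 5.56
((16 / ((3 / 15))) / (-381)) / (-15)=16 / 1143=0.01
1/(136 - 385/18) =18/2063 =0.01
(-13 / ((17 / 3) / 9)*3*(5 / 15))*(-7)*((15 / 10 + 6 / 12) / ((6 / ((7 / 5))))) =5733 / 85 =67.45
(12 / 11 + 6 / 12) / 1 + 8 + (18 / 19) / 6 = 4075 / 418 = 9.75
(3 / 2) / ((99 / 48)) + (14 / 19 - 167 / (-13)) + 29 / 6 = 19.14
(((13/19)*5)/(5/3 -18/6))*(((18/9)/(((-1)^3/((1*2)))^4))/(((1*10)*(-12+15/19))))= 52/71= 0.73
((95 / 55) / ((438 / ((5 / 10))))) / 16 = 19 / 154176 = 0.00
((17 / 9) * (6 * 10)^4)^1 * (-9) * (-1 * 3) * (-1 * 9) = -5948640000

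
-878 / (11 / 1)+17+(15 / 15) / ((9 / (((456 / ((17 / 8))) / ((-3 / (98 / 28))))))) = -152539 / 1683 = -90.64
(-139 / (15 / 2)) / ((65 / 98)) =-27.94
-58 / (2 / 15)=-435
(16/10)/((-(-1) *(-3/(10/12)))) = -4/9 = -0.44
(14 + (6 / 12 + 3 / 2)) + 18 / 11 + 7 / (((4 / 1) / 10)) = 773 / 22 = 35.14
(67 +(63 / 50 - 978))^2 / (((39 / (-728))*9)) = -28966940366 / 16875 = -1716559.43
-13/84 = -0.15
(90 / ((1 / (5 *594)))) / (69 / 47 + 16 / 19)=238698900 / 2063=115704.75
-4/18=-2/9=-0.22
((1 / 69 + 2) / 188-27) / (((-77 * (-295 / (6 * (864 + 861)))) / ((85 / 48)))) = -21.78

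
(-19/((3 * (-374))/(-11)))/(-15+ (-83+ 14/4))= 0.00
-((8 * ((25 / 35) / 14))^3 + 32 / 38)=-2034384 / 2235331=-0.91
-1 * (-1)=1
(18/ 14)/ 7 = 9/ 49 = 0.18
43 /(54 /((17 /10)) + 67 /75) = 54825 /41639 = 1.32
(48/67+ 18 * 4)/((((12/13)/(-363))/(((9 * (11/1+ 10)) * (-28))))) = 10139016888/67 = 151328610.27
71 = 71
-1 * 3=-3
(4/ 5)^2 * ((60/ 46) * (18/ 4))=432/ 115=3.76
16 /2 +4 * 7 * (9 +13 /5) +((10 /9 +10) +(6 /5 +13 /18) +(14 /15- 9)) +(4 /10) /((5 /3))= 50701 /150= 338.01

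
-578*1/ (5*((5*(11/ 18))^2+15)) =-187272/ 39425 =-4.75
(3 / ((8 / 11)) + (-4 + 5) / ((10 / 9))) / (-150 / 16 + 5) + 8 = 1199 / 175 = 6.85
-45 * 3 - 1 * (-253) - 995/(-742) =88551/742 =119.34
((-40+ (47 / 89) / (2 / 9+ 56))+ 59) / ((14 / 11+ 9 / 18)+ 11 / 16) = 6848552 / 886351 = 7.73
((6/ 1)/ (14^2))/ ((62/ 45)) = 135/ 6076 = 0.02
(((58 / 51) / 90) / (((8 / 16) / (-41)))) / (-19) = 2378 / 43605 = 0.05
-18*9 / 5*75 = -2430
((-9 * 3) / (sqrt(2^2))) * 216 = -2916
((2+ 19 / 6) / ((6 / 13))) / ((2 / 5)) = 2015 / 72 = 27.99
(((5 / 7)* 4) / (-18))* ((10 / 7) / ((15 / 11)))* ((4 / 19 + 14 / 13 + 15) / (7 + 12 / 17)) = -557260 / 1585493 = -0.35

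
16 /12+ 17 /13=103 /39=2.64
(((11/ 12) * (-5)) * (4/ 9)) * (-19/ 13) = 1045/ 351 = 2.98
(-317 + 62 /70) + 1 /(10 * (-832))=-18410503 /58240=-316.11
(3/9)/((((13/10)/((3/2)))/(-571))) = -2855/13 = -219.62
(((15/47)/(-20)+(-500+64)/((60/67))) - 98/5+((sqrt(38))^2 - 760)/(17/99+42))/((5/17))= -1780.25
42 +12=54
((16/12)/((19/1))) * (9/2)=6/19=0.32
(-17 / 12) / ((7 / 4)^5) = -4352 / 50421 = -0.09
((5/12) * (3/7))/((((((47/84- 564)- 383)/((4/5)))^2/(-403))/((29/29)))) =-1624896/31602045005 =-0.00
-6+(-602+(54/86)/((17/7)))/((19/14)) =-449.39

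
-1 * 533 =-533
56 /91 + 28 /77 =140 /143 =0.98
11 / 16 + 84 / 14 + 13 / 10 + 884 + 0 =71359 / 80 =891.99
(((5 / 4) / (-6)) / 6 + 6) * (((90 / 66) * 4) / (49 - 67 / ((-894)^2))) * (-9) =-2574538965 / 430787467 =-5.98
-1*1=-1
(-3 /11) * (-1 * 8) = 2.18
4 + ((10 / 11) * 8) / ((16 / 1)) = 4.45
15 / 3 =5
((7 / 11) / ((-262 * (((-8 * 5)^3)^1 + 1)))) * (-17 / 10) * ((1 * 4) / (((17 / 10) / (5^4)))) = -8750 / 92222559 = -0.00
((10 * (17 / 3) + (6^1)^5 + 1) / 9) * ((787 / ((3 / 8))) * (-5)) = -739811480 / 81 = -9133475.06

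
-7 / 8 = -0.88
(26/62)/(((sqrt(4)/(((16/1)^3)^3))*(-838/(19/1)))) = -4243427688448/12989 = -326693947.84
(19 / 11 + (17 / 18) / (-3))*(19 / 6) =15941 / 3564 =4.47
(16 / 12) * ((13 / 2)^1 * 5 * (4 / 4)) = 130 / 3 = 43.33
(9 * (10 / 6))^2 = 225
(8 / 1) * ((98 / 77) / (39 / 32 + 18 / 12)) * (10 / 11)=35840 / 10527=3.40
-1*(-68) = 68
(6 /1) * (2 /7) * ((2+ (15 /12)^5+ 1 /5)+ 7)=188187 /8960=21.00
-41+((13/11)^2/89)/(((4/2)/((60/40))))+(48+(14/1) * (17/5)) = 11762283/215380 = 54.61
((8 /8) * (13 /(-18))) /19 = -13 /342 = -0.04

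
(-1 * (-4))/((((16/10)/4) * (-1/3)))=-30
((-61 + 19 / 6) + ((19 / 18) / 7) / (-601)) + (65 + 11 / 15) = 1495541 / 189315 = 7.90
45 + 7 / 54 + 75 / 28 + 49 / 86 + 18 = 2157815 / 32508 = 66.38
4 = 4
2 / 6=0.33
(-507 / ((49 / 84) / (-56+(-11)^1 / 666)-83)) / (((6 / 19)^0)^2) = 37829298 / 6193739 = 6.11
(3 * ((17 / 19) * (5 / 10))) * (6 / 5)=153 / 95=1.61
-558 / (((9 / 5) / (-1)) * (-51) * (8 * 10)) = -31 / 408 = -0.08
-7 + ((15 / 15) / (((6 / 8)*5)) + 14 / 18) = -5.96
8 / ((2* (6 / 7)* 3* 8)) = 7 / 36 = 0.19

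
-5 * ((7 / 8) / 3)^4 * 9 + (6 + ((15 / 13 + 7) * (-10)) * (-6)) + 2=238132831 / 479232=496.91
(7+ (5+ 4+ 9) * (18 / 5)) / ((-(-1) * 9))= 359 / 45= 7.98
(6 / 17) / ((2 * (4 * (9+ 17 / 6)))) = 0.00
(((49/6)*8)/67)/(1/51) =3332/67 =49.73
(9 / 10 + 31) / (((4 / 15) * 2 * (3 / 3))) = 957 / 16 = 59.81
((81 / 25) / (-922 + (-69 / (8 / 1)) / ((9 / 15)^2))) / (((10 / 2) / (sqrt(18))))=-5832 * sqrt(2) / 2837875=-0.00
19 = 19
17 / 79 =0.22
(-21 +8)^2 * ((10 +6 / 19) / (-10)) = -16562 / 95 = -174.34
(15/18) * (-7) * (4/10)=-7/3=-2.33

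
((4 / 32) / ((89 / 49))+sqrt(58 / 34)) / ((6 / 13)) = 637 / 4272+13 * sqrt(493) / 102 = 2.98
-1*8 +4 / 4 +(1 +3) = -3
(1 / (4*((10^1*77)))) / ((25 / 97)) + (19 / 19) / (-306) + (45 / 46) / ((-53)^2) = -1263464513 / 761135067000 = -0.00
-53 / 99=-0.54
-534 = -534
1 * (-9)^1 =-9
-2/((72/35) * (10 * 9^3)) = -7/52488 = -0.00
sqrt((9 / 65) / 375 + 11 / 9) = sqrt(1162226) / 975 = 1.11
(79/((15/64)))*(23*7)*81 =21978432/5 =4395686.40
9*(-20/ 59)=-180/ 59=-3.05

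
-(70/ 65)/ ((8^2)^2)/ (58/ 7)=-49/ 1544192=-0.00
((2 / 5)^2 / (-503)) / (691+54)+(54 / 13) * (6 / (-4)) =-758838427 / 121788875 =-6.23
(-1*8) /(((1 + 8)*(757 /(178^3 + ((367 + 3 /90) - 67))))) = -676806244 /102195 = -6622.69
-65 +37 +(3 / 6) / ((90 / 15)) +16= -143 / 12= -11.92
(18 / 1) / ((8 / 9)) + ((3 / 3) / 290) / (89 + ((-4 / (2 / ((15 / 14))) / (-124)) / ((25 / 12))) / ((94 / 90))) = 5331018719 / 263259680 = 20.25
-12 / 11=-1.09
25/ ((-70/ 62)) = -155/ 7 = -22.14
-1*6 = -6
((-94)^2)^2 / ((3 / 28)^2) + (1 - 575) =61210713298 / 9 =6801190366.44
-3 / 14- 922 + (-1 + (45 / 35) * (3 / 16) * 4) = -3689 / 4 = -922.25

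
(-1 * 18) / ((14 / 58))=-522 / 7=-74.57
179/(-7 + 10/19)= -3401/123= -27.65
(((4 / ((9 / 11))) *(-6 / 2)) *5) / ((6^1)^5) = -55 / 5832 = -0.01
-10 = -10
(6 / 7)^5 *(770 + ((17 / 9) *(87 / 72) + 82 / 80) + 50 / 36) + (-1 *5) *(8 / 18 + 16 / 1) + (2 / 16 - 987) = -4299940301 / 6050520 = -710.67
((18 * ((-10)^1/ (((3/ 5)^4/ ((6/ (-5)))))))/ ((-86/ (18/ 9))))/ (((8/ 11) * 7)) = -6875/ 903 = -7.61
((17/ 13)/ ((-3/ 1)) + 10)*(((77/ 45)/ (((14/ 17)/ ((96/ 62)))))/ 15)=558008/ 272025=2.05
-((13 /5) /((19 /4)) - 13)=1183 /95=12.45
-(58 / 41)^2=-3364 / 1681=-2.00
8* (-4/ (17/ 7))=-224/ 17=-13.18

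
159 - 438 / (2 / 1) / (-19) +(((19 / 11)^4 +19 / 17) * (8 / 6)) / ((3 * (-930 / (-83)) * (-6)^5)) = 1093465322397869 / 6412298565420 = 170.53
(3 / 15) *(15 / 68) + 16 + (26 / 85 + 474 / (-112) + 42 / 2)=33.12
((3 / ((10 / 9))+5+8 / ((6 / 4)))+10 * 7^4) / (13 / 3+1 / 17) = 12251747 / 2240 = 5469.53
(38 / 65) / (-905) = -0.00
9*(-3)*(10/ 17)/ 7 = -2.27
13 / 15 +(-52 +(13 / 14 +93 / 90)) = -1721 / 35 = -49.17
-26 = -26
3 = 3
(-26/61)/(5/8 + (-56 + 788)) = -0.00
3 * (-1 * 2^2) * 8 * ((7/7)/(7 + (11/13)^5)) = -5940688/460017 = -12.91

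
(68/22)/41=34/451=0.08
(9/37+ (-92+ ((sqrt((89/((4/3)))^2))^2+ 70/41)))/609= 35319911/4927216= 7.17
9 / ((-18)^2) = 1 / 36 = 0.03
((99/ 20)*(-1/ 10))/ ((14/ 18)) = -891/ 1400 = -0.64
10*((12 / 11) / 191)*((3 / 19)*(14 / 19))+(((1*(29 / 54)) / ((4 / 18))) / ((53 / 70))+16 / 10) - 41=-43657344631 / 1205952990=-36.20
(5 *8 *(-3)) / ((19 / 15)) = -1800 / 19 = -94.74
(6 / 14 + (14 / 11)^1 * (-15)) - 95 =-8752 / 77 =-113.66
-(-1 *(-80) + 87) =-167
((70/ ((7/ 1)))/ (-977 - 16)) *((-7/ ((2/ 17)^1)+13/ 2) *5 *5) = 13250/ 993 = 13.34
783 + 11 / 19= 14888 / 19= 783.58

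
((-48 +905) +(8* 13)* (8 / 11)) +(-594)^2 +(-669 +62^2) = 3926380 / 11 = 356943.64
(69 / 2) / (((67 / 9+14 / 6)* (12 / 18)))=5.29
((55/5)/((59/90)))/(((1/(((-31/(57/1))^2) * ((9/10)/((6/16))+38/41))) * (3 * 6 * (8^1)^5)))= 0.00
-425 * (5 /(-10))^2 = -106.25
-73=-73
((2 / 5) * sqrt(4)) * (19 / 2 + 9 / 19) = 7.98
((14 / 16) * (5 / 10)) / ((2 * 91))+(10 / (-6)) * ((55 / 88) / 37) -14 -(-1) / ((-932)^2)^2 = -15270598288496261 / 1088754543821568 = -14.03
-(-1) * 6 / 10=3 / 5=0.60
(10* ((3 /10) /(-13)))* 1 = -3 /13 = -0.23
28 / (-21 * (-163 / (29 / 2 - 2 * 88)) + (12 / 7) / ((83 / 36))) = -2627282 / 1918995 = -1.37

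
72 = 72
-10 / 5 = -2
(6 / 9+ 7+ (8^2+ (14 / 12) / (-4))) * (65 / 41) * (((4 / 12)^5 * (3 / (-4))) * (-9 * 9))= 37115 / 1312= 28.29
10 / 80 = 1 / 8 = 0.12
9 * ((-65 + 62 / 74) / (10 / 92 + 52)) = -327612 / 29563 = -11.08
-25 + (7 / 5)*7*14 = 112.20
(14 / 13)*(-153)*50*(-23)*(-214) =-527146200 / 13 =-40549707.69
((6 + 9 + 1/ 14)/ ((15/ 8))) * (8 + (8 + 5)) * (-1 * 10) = -1688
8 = 8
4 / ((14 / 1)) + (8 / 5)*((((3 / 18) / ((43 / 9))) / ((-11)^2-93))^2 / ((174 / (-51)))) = 60055367 / 210194320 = 0.29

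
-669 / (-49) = 669 / 49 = 13.65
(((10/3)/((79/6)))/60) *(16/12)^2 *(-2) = -32/2133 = -0.02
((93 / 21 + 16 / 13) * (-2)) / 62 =-515 / 2821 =-0.18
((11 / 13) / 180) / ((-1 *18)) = -11 / 42120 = -0.00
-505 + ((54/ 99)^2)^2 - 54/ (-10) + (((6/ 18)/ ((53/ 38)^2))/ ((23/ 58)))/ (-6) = -21265270710274/ 42565998915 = -499.58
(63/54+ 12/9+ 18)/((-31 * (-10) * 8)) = 41/4960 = 0.01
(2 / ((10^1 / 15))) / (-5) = -3 / 5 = -0.60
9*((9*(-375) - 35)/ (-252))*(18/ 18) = 1705/ 14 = 121.79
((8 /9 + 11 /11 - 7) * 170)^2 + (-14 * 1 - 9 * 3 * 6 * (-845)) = 72239356 /81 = 891843.90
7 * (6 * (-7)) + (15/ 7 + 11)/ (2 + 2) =-2035/ 7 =-290.71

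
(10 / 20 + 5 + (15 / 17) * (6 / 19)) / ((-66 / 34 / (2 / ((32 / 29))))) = -108257 / 20064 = -5.40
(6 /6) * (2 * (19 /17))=38 /17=2.24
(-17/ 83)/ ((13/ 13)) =-17/ 83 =-0.20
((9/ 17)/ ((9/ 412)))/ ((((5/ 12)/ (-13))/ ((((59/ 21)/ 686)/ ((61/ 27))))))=-17064216/ 12449185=-1.37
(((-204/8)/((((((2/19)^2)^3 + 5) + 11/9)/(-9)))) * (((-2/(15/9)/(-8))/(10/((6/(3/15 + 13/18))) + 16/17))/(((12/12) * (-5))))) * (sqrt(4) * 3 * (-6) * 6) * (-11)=-79481707831532259/74920581872500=-1060.88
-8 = -8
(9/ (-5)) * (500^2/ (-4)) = 112500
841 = 841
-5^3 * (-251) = 31375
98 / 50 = 49 / 25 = 1.96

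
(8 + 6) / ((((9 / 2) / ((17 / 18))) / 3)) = 238 / 27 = 8.81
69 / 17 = 4.06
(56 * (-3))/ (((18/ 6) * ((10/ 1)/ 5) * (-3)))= 9.33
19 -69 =-50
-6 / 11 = -0.55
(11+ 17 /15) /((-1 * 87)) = -182 /1305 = -0.14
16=16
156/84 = 1.86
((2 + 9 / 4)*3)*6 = 153 / 2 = 76.50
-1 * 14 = -14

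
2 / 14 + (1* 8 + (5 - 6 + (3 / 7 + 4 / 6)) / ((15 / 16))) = 371 / 45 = 8.24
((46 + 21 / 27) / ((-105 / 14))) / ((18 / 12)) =-1684 / 405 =-4.16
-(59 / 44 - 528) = 23173 / 44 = 526.66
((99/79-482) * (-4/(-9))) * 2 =-303832/711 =-427.33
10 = 10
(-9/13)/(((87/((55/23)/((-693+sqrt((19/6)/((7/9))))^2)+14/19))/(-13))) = 355740 * sqrt(798)/3350155538281483+4851982188747764/63652955227348177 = 0.08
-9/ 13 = -0.69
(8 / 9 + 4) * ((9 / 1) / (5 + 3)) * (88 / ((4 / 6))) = 726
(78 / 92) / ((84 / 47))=611 / 1288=0.47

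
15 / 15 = 1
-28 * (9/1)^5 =-1653372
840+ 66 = 906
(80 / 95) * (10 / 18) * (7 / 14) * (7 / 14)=20 / 171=0.12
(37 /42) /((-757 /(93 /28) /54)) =-30969 /148372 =-0.21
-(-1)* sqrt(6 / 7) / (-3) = -sqrt(42) / 21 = -0.31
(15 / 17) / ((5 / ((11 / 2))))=33 / 34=0.97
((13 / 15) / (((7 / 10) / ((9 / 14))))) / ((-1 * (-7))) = 39 / 343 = 0.11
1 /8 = 0.12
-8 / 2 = -4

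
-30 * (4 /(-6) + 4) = -100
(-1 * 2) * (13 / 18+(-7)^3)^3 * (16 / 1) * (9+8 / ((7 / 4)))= 88866325486780 / 5103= 17414525864.55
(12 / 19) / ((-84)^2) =1 / 11172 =0.00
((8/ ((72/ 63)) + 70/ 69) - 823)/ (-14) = 28117/ 483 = 58.21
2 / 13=0.15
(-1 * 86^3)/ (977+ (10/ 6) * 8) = -1908168/ 2971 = -642.26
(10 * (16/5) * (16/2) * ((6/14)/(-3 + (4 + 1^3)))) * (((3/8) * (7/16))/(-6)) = -3/2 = -1.50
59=59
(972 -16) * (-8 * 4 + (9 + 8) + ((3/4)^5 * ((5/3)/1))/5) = -3651681/256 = -14264.38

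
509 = 509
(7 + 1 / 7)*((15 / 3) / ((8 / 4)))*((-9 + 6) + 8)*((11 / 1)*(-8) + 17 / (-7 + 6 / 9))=-1076875 / 133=-8096.80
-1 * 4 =-4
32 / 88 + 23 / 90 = 613 / 990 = 0.62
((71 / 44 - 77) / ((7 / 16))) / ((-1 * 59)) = 13268 / 4543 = 2.92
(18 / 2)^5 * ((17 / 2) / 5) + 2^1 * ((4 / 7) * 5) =7027231 / 70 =100389.01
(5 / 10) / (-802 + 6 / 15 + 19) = -5 / 7826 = -0.00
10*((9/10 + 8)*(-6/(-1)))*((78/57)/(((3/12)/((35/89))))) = 21840/19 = 1149.47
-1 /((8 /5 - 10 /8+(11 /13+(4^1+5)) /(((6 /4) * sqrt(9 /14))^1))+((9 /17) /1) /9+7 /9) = 1877735340 /103835339191 - 3462451200 * sqrt(14) /103835339191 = -0.11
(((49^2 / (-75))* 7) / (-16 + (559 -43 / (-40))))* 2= -38416 / 46635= -0.82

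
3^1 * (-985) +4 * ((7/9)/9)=-239327/81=-2954.65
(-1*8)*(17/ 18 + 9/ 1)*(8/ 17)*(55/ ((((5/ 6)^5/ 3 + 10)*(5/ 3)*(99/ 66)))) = -326633472/ 4018885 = -81.27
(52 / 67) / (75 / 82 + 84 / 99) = 10824 / 24589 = 0.44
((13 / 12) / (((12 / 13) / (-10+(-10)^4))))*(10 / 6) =19540.62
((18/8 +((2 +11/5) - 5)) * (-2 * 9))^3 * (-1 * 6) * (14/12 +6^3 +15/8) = 93467257317/4000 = 23366814.33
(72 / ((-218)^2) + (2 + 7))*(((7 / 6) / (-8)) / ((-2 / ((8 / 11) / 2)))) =249543 / 1045528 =0.24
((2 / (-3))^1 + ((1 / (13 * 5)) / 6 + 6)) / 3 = 2081 / 1170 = 1.78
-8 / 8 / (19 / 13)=-13 / 19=-0.68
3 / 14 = 0.21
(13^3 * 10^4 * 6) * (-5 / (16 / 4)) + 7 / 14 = -329549999 / 2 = -164774999.50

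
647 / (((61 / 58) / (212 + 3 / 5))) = 39890138 / 305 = 130787.34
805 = 805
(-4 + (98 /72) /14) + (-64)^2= 294631 /72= 4092.10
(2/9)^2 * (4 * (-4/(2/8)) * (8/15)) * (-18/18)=2048/1215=1.69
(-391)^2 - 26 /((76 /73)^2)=441451051 /2888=152857.01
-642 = -642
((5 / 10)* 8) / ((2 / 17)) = 34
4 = 4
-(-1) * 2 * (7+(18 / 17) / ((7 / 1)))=1702 / 119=14.30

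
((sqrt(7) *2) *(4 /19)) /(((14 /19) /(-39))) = -156 *sqrt(7) /7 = -58.96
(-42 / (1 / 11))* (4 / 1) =-1848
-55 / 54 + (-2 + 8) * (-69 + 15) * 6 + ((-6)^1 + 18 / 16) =-421177 / 216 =-1949.89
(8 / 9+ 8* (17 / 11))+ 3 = 1609 / 99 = 16.25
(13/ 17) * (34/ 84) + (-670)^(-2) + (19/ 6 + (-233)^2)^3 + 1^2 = 27155195020503498497653/ 169684200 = 160033727480245.65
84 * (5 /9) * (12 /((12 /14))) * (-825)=-539000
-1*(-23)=23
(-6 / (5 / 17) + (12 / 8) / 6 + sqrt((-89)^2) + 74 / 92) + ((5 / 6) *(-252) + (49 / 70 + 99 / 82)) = -2610947 / 18860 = -138.44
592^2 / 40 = 43808 / 5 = 8761.60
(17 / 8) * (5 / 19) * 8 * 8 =680 / 19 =35.79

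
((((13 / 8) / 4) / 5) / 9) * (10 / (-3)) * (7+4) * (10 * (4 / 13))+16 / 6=89 / 54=1.65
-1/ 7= -0.14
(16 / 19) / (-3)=-16 / 57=-0.28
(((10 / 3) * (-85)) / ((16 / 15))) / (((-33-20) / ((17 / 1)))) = 36125 / 424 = 85.20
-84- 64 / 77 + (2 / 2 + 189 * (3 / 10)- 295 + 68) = -195681 / 770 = -254.13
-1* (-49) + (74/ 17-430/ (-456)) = 210451/ 3876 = 54.30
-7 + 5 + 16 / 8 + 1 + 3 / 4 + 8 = 39 / 4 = 9.75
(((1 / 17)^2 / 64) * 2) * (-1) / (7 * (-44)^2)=-0.00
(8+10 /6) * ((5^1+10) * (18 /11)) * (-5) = -13050 /11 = -1186.36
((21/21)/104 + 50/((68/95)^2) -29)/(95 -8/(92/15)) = 0.73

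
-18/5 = -3.60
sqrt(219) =14.80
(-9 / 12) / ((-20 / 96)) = 18 / 5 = 3.60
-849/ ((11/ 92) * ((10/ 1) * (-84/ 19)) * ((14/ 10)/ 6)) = 371013/ 539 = 688.34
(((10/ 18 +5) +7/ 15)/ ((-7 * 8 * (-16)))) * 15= 271/ 2688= 0.10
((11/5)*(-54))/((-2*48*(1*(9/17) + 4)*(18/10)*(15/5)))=17/336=0.05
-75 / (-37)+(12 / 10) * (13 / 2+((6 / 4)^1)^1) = 2151 / 185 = 11.63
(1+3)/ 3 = 4/ 3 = 1.33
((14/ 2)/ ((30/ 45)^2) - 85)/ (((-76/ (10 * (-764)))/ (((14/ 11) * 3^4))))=-149991345/ 209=-717661.94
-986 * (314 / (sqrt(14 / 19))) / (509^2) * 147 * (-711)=2311348662 * sqrt(266) / 259081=145502.59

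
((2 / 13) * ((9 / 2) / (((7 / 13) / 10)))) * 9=810 / 7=115.71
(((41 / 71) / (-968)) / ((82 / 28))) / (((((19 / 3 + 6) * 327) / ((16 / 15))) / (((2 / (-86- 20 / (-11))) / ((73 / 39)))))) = 364 / 532295888135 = 0.00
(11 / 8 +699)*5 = 28015 / 8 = 3501.88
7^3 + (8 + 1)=352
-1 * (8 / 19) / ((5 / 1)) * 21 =-168 / 95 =-1.77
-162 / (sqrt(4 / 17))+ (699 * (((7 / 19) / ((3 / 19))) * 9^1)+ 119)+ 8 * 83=15462 -81 * sqrt(17)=15128.03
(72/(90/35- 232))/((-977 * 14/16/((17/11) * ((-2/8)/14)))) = -612/60408887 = -0.00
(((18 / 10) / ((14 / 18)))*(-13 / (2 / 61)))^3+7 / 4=-265017539537087 / 343000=-772645887.86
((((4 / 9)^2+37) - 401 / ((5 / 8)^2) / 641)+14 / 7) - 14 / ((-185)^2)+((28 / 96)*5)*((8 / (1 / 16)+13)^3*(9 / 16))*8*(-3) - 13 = -313822587634705643 / 5686387920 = -55188388.84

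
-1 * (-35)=35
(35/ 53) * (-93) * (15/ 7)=-6975/ 53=-131.60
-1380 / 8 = -345 / 2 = -172.50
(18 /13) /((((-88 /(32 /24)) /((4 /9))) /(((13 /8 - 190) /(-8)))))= -137 /624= -0.22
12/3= 4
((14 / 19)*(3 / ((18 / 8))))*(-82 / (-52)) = 1148 / 741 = 1.55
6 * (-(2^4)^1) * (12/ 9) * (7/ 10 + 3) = -2368/ 5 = -473.60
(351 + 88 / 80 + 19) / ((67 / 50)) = 18555 / 67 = 276.94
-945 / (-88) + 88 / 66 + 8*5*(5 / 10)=8467 / 264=32.07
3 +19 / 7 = 5.71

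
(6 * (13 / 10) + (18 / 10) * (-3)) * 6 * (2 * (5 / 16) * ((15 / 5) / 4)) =27 / 4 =6.75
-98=-98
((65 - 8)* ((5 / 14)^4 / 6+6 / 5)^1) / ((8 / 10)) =26335919 / 307328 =85.69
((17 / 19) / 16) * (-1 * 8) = -17 / 38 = -0.45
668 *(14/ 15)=9352/ 15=623.47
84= 84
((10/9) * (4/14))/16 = 5/252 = 0.02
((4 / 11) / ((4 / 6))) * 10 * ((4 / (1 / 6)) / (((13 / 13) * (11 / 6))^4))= 1866240 / 161051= 11.59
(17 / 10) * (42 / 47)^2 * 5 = 14994 / 2209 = 6.79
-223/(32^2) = -223/1024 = -0.22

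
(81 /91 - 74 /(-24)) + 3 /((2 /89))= 150121 /1092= 137.47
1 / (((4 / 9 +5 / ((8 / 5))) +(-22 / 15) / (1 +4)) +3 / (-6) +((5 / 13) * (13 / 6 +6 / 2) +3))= 23400 / 181661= 0.13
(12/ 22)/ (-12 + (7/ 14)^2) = -24/ 517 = -0.05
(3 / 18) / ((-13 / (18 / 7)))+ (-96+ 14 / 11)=-94855 / 1001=-94.76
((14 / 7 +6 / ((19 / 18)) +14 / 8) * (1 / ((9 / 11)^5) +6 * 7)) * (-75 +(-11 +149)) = 4418575357 / 166212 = 26583.97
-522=-522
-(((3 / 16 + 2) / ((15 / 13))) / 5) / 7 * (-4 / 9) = 13 / 540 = 0.02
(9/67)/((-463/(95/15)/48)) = -2736/31021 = -0.09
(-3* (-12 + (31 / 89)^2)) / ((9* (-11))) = -94091 / 261393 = -0.36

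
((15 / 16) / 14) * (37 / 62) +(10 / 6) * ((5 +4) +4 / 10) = 654401 / 41664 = 15.71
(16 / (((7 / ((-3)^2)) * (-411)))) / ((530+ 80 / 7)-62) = -0.00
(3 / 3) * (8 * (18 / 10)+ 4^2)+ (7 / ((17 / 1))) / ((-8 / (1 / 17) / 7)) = 351179 / 11560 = 30.38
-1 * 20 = -20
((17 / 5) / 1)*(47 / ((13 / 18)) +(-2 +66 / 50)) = 355793 / 1625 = 218.95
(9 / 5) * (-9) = -81 / 5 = -16.20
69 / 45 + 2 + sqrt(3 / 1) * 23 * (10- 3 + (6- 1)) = 53 / 15 + 276 * sqrt(3) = 481.58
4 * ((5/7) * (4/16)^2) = 5/28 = 0.18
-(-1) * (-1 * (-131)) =131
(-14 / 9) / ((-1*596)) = 7 / 2682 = 0.00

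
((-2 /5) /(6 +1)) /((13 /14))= -4 /65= -0.06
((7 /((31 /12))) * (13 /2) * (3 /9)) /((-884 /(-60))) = 210 /527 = 0.40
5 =5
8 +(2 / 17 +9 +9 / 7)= 2190 / 119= 18.40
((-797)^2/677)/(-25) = -635209/16925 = -37.53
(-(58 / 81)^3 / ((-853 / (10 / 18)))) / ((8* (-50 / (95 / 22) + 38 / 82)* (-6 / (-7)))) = -94995155 / 30280814118054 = -0.00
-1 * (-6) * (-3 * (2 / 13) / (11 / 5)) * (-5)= 900 / 143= 6.29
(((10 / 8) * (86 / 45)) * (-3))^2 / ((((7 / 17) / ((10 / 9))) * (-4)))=-157165 / 4536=-34.65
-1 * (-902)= 902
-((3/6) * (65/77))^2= -4225/23716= -0.18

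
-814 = -814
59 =59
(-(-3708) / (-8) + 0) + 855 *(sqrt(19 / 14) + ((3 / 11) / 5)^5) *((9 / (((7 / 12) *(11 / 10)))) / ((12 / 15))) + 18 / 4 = -142298393463 / 310023175 + 577125 *sqrt(266) / 539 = 17004.13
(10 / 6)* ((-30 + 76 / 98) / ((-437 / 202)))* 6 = 2892640 / 21413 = 135.09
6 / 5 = 1.20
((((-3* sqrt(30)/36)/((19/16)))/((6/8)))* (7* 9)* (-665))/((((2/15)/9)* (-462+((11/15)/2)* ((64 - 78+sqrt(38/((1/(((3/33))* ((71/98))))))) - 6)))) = -165957120000* sqrt(30)/294365417 - 18522000* sqrt(445170)/3238019587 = -3091.76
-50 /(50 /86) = -86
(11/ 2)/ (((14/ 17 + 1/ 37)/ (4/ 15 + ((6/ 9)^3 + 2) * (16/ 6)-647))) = -1795113793/ 433350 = -4142.41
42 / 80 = 21 / 40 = 0.52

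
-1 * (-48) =48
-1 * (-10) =10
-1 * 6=-6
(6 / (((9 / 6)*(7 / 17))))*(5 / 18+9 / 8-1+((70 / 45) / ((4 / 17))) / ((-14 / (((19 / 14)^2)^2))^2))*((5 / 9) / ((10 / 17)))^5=14200270635290691985 / 2459548529521606656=5.77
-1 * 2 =-2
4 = 4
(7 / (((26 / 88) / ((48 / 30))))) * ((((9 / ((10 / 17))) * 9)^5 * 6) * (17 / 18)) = 2160170809393036671 / 203125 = 10634687061627.26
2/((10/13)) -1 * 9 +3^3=103/5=20.60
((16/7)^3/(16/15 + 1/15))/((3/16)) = 327680/5831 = 56.20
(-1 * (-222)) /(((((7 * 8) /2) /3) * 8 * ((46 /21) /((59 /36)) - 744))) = -2183 /545280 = -0.00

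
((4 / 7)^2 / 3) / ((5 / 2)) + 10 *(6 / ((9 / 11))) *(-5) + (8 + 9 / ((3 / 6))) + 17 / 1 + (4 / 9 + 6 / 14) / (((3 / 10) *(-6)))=-6431926 / 19845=-324.11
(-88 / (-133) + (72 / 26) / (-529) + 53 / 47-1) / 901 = 0.00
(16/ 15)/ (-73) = -16/ 1095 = -0.01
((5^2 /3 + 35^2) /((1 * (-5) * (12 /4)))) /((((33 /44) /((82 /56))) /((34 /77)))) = -1031560 /14553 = -70.88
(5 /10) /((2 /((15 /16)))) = 15 /64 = 0.23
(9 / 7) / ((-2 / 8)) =-36 / 7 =-5.14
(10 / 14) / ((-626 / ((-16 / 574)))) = 20 / 628817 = 0.00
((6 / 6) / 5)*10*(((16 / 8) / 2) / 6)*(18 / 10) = 3 / 5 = 0.60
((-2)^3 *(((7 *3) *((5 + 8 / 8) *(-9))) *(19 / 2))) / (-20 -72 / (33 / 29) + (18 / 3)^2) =-118503 / 65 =-1823.12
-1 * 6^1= -6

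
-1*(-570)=570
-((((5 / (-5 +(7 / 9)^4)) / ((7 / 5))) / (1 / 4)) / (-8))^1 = -164025 / 425656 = -0.39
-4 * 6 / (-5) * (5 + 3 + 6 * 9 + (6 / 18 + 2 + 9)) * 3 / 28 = 264 / 7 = 37.71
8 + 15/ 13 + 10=249/ 13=19.15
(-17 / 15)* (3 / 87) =-17 / 435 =-0.04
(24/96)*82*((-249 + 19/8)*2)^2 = 159601889/32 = 4987559.03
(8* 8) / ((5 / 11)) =704 / 5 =140.80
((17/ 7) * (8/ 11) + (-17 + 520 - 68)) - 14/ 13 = 436125/ 1001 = 435.69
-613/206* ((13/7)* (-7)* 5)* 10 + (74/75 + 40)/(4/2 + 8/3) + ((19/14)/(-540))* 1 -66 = 7307925991/3893400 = 1877.00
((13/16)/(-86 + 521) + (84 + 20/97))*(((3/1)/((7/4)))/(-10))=-56850541/3938200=-14.44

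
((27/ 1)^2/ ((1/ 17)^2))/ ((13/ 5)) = 1053405/ 13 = 81031.15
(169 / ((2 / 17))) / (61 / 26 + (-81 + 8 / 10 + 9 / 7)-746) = -1307215 / 748537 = -1.75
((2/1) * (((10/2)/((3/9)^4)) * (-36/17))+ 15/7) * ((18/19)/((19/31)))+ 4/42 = -341257736/128877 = -2647.93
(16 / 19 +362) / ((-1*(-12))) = 1149 / 38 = 30.24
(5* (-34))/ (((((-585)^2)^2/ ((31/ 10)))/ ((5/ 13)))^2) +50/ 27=1717116908595103335921163/ 927243130641355801406250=1.85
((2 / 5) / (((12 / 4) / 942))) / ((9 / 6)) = 1256 / 15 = 83.73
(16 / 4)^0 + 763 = 764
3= 3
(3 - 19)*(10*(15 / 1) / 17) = -2400 / 17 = -141.18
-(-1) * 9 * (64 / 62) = 288 / 31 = 9.29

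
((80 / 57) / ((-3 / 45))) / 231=-400 / 4389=-0.09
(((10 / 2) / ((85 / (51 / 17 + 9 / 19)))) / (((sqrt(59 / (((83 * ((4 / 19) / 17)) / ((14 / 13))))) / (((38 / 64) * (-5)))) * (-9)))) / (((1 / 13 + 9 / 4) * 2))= 65 * sqrt(287875042) / 598694712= 0.00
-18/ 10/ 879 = -3/ 1465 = -0.00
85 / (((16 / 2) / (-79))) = -6715 / 8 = -839.38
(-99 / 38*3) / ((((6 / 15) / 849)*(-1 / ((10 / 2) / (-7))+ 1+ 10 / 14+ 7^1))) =-14708925 / 8968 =-1640.16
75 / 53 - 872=-46141 / 53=-870.58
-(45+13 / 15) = -688 / 15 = -45.87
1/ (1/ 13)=13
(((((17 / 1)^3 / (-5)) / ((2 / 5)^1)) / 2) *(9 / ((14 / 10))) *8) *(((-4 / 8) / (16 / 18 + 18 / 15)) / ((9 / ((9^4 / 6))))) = 2417564475 / 1316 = 1837055.07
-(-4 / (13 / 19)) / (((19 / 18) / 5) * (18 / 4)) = 80 / 13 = 6.15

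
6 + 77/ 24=221/ 24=9.21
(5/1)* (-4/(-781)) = 20/781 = 0.03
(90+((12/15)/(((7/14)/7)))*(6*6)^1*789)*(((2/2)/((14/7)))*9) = 7159833/5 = 1431966.60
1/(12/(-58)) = -29/6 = -4.83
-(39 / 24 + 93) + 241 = 146.38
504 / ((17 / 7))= 3528 / 17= 207.53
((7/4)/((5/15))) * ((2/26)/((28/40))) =15/26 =0.58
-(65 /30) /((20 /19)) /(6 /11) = -2717 /720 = -3.77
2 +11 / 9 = 29 / 9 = 3.22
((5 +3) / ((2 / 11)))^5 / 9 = 164916224 / 9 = 18324024.89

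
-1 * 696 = -696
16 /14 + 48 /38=320 /133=2.41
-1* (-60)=60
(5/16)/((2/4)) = 5/8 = 0.62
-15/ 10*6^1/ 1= -9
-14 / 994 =-1 / 71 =-0.01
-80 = -80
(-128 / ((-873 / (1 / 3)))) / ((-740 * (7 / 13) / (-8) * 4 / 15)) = 832 / 226107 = 0.00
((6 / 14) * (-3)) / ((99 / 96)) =-96 / 77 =-1.25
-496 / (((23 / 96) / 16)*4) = -190464 / 23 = -8281.04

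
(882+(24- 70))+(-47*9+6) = 419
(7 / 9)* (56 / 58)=196 / 261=0.75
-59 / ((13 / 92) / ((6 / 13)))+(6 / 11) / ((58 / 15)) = -10381587 / 53911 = -192.57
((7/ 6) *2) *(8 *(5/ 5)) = 56/ 3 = 18.67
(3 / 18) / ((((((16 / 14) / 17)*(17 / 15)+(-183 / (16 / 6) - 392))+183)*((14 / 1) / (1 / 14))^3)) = -5 / 62694412592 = -0.00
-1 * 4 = -4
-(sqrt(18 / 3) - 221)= 218.55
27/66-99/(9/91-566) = 661671/1132934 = 0.58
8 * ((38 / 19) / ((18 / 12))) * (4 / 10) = 64 / 15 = 4.27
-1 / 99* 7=-7 / 99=-0.07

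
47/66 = 0.71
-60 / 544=-15 / 136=-0.11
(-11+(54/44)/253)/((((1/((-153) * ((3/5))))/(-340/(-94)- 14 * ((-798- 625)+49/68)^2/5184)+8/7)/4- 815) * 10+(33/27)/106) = 125685932811550394913/93130142098996644811037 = 0.00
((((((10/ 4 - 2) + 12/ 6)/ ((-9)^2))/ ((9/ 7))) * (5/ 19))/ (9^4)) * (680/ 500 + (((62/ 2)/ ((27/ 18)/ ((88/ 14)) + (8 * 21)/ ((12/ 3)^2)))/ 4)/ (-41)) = 0.00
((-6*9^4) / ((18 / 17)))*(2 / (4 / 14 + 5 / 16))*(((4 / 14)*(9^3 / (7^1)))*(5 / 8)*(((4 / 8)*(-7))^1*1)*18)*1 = 9757256760 / 67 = 145630697.91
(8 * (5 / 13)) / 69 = 0.04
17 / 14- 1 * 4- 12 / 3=-95 / 14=-6.79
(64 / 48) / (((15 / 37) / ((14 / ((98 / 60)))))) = 592 / 21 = 28.19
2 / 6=1 / 3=0.33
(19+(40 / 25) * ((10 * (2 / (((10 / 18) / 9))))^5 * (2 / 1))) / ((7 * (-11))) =-57127475626079 / 385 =-148383053574.23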